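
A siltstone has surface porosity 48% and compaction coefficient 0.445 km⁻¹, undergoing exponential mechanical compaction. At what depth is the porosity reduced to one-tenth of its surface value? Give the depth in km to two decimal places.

phi/phi₀ = 1/10 ⇒ exp(−c·Z) = 1/10 ⇒ Z = ln(10) / c
Z = 2.3026 / 0.445 = 5.174 km

5.17 km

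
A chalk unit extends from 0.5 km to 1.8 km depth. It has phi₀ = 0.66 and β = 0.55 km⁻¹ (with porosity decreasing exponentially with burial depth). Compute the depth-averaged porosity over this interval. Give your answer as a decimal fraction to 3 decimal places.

0.358

⟨phi⟩ = (1/(Z₂−Z₁)) ∫ phi₀ e^(−βZ) dZ = phi₀·(e^(−β·Z₁) − e^(−β·Z₂)) / (β·(Z₂−Z₁))
e^(−0.55×0.5) = 0.7596; e^(−0.55×1.8) = 0.3716
⟨phi⟩ = 0.66 × (0.7596 − 0.3716) / (0.55 × 1.3) = 0.66 × 0.5427 = 0.3581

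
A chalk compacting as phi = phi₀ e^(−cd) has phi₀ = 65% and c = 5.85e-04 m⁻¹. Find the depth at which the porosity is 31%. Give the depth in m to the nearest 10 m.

1270 m

Working in km (1 km = 1000 m; c in km⁻¹ = c in m⁻¹ × 1000):
Invert Athy's law: d = ln(phi₀/phi) / c
d = ln(0.65/0.31) / 0.585 = ln(2.097) / 0.585 = 0.7404 / 0.585 = 1.266 km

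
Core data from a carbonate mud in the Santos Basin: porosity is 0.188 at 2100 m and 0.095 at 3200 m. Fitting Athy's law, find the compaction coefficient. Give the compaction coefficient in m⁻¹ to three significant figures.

Working in km (1 km = 1000 m; k in km⁻¹ = k in m⁻¹ × 1000):
Athy: phi(Z) = phi₀ e^(−kZ) ⇒ phi₁/phi₂ = e^{k(Z₂−Z₁)} ⇒ k = ln(phi₁/phi₂)/(Z₂−Z₁)
k = ln(0.188/0.095) / (3.2 − 2.1) = ln(1.979) / 1.1 = 0.6826 / 1.1 = 0.6205 km⁻¹

0.000621 m⁻¹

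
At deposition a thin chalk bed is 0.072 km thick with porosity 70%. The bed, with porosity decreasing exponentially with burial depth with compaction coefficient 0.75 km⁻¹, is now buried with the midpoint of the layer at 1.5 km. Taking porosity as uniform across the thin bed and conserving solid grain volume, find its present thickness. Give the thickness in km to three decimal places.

0.028 km

Porosity at 1.5 km: phi = 0.7·exp(−0.75×1.5) = 0.2273
Solid-volume conservation: h(1−phi) = h₀(1−phi₀) ⇒ h = h₀·(1−phi₀)/(1−phi)
h = 0.072 × (1 − 0.7)/(1 − 0.2273) = 0.072 × 0.3882 = 0.0280 km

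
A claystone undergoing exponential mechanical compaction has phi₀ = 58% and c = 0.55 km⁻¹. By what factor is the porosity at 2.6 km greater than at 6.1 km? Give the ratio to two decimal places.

phi(d₁)/phi(d₂) = e^(−c·d₁)/e^(−c·d₂) = e^{c(d₂−d₁)}
= exp(0.55 × 3.5) = exp(1.925) = 6.8551

6.86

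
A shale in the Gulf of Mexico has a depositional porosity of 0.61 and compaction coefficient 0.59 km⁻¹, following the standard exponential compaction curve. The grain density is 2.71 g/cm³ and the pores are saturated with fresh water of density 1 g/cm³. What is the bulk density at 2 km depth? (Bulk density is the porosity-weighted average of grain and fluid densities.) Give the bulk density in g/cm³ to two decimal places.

Porosity at depth: phi = 0.61·exp(−0.59×2) = 0.61×0.3073 = 0.1874
Bulk density: ρ_b = (1−phi)ρ_g + phi·ρ_f = 0.8126×2.71 + 0.1874×1
       = 2.202 + 0.187 = 2.389 g/cm³

2.39 g/cm³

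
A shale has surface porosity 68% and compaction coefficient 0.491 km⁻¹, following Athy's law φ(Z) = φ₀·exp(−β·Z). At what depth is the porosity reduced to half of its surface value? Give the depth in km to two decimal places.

1.41 km

φ/φ₀ = 1/2 ⇒ exp(−β·Z) = 1/2 ⇒ Z = ln(2) / β
Z = 0.6931 / 0.491 = 1.412 km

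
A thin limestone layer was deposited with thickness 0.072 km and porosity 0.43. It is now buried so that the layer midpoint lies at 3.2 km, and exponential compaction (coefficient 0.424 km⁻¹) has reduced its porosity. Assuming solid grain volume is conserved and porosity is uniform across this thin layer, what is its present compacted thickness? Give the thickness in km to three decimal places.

0.046 km

Porosity at 3.2 km: n = 0.43·exp(−0.424×3.2) = 0.1107
Solid-volume conservation: h(1−n) = h₀(1−n₀) ⇒ h = h₀·(1−n₀)/(1−n)
h = 0.072 × (1 − 0.43)/(1 − 0.1107) = 0.072 × 0.6410 = 0.0461 km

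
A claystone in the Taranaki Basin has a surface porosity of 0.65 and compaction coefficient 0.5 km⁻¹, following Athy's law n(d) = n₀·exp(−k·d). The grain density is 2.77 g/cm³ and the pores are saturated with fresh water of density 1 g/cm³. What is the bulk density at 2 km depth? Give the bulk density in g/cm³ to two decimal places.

2.35 g/cm³

Porosity at depth: n = 0.65·exp(−0.5×2) = 0.65×0.3679 = 0.2391
Bulk density: ρ_b = (1−n)ρ_g + n·ρ_f = 0.7609×2.77 + 0.2391×1
       = 2.108 + 0.239 = 2.347 g/cm³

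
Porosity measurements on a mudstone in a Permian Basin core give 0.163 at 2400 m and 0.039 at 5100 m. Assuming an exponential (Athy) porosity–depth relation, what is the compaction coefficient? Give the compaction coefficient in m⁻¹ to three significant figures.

Working in km (1 km = 1000 m; k in km⁻¹ = k in m⁻¹ × 1000):
Athy: phi(d) = phi₀ e^(−kd) ⇒ phi₁/phi₂ = e^{k(d₂−d₁)} ⇒ k = ln(phi₁/phi₂)/(d₂−d₁)
k = ln(0.163/0.039) / (5.1 − 2.4) = ln(4.179) / 2.7 = 1.4302 / 2.7 = 0.5297 km⁻¹

0.000530 m⁻¹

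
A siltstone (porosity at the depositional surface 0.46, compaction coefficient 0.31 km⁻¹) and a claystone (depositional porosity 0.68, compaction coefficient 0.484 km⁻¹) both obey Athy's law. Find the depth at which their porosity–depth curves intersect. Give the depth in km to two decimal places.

2.25 km

Set φ₀ₐ e^(−βₐZ) = φ₀ᵦ e^(−βᵦZ) ⇒ ln(φ₀ₐ/φ₀ᵦ) = (βₐ − βᵦ)·Z
Z = ln(0.46/0.68) / (0.31 − 0.484) = -0.3909 / -0.174 = 2.246 km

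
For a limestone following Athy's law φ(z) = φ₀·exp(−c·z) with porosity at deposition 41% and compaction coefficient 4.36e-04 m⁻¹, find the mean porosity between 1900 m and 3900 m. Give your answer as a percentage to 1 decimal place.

11.9%

Working in km (1 km = 1000 m; c in km⁻¹ = c in m⁻¹ × 1000):
⟨φ⟩ = (1/(z₂−z₁)) ∫ φ₀ e^(−cz) dz = φ₀·(e^(−c·z₁) − e^(−c·z₂)) / (c·(z₂−z₁))
e^(−0.436×1.9) = 0.4367; e^(−0.436×3.9) = 0.1826
⟨φ⟩ = 0.41 × (0.4367 − 0.1826) / (0.436 × 2) = 0.41 × 0.2914 = 0.1195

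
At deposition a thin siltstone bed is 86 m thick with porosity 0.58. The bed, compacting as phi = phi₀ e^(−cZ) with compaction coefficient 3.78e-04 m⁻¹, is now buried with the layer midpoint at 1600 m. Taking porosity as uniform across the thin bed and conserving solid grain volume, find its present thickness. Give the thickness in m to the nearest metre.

53 m

Working in km (1 km = 1000 m; c in km⁻¹ = c in m⁻¹ × 1000):
Porosity at 1.6 km: phi = 0.58·exp(−0.378×1.6) = 0.3168
Solid-volume conservation: h(1−phi) = h₀(1−phi₀) ⇒ h = h₀·(1−phi₀)/(1−phi)
h = 0.086 × (1 − 0.58)/(1 − 0.3168) = 0.086 × 0.6147 = 0.0529 km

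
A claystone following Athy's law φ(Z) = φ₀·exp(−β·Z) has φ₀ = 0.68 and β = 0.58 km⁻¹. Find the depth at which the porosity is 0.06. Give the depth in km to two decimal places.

Invert Athy's law: Z = ln(φ₀/φ) / β
Z = ln(0.68/0.06) / 0.58 = ln(11.33) / 0.58 = 2.4277 / 0.58 = 4.186 km

4.19 km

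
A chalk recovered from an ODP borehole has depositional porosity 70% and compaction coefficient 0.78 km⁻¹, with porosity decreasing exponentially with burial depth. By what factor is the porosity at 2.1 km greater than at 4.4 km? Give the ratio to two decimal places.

phi(Z₁)/phi(Z₂) = e^(−c·Z₁)/e^(−c·Z₂) = e^{c(Z₂−Z₁)}
= exp(0.78 × 2.3) = exp(1.794) = 6.0135

6.01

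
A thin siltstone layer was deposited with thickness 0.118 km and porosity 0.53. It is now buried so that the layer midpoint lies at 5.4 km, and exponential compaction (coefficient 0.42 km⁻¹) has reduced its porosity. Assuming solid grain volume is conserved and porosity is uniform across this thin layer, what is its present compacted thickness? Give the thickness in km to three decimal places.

0.059 km

Porosity at 5.4 km: phi = 0.53·exp(−0.42×5.4) = 0.0549
Solid-volume conservation: h(1−phi) = h₀(1−phi₀) ⇒ h = h₀·(1−phi₀)/(1−phi)
h = 0.118 × (1 − 0.53)/(1 − 0.0549) = 0.118 × 0.4973 = 0.0587 km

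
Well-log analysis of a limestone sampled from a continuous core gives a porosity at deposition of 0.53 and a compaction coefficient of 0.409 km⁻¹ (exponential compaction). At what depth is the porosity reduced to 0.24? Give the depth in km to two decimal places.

1.94 km

Invert Athy's law: z = ln(phi₀/phi) / k
z = ln(0.53/0.24) / 0.409 = ln(2.208) / 0.409 = 0.7922 / 0.409 = 1.937 km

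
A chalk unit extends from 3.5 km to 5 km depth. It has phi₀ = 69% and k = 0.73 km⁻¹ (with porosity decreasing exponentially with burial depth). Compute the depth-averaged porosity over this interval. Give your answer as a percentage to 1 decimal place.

⟨phi⟩ = (1/(z₂−z₁)) ∫ phi₀ e^(−kz) dz = phi₀·(e^(−k·z₁) − e^(−k·z₂)) / (k·(z₂−z₁))
e^(−0.73×3.5) = 0.0777; e^(−0.73×5) = 0.0260
⟨phi⟩ = 0.69 × (0.0777 − 0.0260) / (0.73 × 1.5) = 0.69 × 0.0472 = 0.0326

3.3%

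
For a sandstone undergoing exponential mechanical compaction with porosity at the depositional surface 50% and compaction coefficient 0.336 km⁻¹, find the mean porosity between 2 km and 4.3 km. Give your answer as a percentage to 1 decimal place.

⟨φ⟩ = (1/(z₂−z₁)) ∫ φ₀ e^(−βz) dz = φ₀·(e^(−β·z₁) − e^(−β·z₂)) / (β·(z₂−z₁))
e^(−0.336×2) = 0.5107; e^(−0.336×4.3) = 0.2358
⟨φ⟩ = 0.5 × (0.5107 − 0.2358) / (0.336 × 2.3) = 0.5 × 0.3557 = 0.1779

17.8%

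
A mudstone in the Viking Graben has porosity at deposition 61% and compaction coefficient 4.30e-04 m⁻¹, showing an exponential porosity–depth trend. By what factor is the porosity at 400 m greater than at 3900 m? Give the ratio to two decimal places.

Working in km (1 km = 1000 m; k in km⁻¹ = k in m⁻¹ × 1000):
φ(Z₁)/φ(Z₂) = e^(−k·Z₁)/e^(−k·Z₂) = e^{k(Z₂−Z₁)}
= exp(0.43 × 3.5) = exp(1.505) = 4.5042

4.50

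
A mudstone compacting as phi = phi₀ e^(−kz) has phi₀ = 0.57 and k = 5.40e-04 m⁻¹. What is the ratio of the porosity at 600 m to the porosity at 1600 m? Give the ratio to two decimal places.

1.72

Working in km (1 km = 1000 m; k in km⁻¹ = k in m⁻¹ × 1000):
phi(z₁)/phi(z₂) = e^(−k·z₁)/e^(−k·z₂) = e^{k(z₂−z₁)}
= exp(0.54 × 1) = exp(0.54) = 1.7160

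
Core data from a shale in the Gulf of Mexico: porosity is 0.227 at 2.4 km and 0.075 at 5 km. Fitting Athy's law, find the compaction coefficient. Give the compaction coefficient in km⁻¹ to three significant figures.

0.426 km⁻¹

Athy: phi(z) = phi₀ e^(−cz) ⇒ phi₁/phi₂ = e^{c(z₂−z₁)} ⇒ c = ln(phi₁/phi₂)/(z₂−z₁)
c = ln(0.227/0.075) / (5 − 2.4) = ln(3.027) / 2.6 = 1.1075 / 2.6 = 0.4259 km⁻¹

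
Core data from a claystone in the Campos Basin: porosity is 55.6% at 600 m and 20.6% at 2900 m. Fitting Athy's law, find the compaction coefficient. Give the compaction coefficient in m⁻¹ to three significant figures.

Working in km (1 km = 1000 m; k in km⁻¹ = k in m⁻¹ × 1000):
Athy: φ(z) = φ₀ e^(−kz) ⇒ φ₁/φ₂ = e^{k(z₂−z₁)} ⇒ k = ln(φ₁/φ₂)/(z₂−z₁)
k = ln(0.556/0.206) / (2.9 − 0.6) = ln(2.699) / 2.3 = 0.9929 / 2.3 = 0.4317 km⁻¹

0.000432 m⁻¹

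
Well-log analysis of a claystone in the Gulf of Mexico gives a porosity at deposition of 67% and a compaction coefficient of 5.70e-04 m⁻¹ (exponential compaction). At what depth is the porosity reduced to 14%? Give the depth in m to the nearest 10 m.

2750 m

Working in km (1 km = 1000 m; k in km⁻¹ = k in m⁻¹ × 1000):
Invert Athy's law: Z = ln(phi₀/phi) / k
Z = ln(0.67/0.14) / 0.57 = ln(4.786) / 0.57 = 1.5656 / 0.57 = 2.747 km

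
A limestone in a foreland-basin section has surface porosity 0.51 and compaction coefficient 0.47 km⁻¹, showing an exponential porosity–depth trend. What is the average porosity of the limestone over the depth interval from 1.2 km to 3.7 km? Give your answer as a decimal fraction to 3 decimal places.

⟨φ⟩ = (1/(d₂−d₁)) ∫ φ₀ e^(−cd) dd = φ₀·(e^(−c·d₁) − e^(−c·d₂)) / (c·(d₂−d₁))
e^(−0.47×1.2) = 0.5689; e^(−0.47×3.7) = 0.1757
⟨φ⟩ = 0.51 × (0.5689 − 0.1757) / (0.47 × 2.5) = 0.51 × 0.3347 = 0.1707

0.171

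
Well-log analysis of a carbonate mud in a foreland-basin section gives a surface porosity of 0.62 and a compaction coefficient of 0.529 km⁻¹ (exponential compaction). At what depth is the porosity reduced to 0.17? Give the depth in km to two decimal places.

2.45 km

Invert Athy's law: z = ln(n₀/n) / k
z = ln(0.62/0.17) / 0.529 = ln(3.647) / 0.529 = 1.2939 / 0.529 = 2.446 km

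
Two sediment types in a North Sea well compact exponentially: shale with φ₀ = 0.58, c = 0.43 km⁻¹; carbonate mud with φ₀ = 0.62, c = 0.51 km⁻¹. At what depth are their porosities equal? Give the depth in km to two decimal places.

0.83 km

Set φ₀ₐ e^(−cₐZ) = φ₀ᵦ e^(−cᵦZ) ⇒ ln(φ₀ₐ/φ₀ᵦ) = (cₐ − cᵦ)·Z
Z = ln(0.58/0.62) / (0.43 − 0.51) = -0.0667 / -0.08 = 0.834 km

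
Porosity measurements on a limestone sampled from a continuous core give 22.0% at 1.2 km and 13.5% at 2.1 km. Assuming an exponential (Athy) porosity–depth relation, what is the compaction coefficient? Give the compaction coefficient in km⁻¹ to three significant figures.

0.543 km⁻¹

Athy: n(Z) = n₀ e^(−βZ) ⇒ n₁/n₂ = e^{β(Z₂−Z₁)} ⇒ β = ln(n₁/n₂)/(Z₂−Z₁)
β = ln(0.22/0.135) / (2.1 − 1.2) = ln(1.63) / 0.9 = 0.4884 / 0.9 = 0.5426 km⁻¹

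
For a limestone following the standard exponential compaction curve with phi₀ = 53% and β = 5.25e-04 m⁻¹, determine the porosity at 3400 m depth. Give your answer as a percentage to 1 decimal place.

Working in km (1 km = 1000 m; β in km⁻¹ = β in m⁻¹ × 1000):
phi = phi₀·exp(−β·z) = 0.53 × exp(−0.525 × 3.4) = 0.53 × exp(−1.785)
  = 0.53 × 0.1678 = 0.0889

8.9%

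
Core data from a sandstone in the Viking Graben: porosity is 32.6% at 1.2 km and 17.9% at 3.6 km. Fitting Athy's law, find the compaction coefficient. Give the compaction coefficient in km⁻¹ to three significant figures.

0.250 km⁻¹

Athy: n(d) = n₀ e^(−cd) ⇒ n₁/n₂ = e^{c(d₂−d₁)} ⇒ c = ln(n₁/n₂)/(d₂−d₁)
c = ln(0.326/0.179) / (3.6 − 1.2) = ln(1.821) / 2.4 = 0.5995 / 2.4 = 0.2498 km⁻¹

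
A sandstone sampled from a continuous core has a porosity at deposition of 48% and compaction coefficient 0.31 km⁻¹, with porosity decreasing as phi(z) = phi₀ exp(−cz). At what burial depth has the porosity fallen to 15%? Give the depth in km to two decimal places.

3.75 km

Invert Athy's law: z = ln(phi₀/phi) / c
z = ln(0.48/0.15) / 0.31 = ln(3.2) / 0.31 = 1.1632 / 0.31 = 3.752 km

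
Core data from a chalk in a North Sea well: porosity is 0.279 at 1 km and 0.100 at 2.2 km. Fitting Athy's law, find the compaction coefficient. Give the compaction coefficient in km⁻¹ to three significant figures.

0.855 km⁻¹

Athy: phi(z) = phi₀ e^(−βz) ⇒ phi₁/phi₂ = e^{β(z₂−z₁)} ⇒ β = ln(phi₁/phi₂)/(z₂−z₁)
β = ln(0.279/0.1) / (2.2 − 1) = ln(2.79) / 1.2 = 1.0260 / 1.2 = 0.855 km⁻¹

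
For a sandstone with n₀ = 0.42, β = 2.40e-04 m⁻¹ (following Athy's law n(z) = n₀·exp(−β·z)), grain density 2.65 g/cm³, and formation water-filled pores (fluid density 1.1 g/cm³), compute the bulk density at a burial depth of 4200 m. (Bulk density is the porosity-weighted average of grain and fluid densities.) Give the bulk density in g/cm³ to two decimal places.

Working in km (1 km = 1000 m; β in km⁻¹ = β in m⁻¹ × 1000):
Porosity at depth: n = 0.42·exp(−0.24×4.2) = 0.42×0.3649 = 0.1533
Bulk density: ρ_b = (1−n)ρ_g + n·ρ_f = 0.8467×2.65 + 0.1533×1.1
       = 2.244 + 0.169 = 2.412 g/cm³

2.41 g/cm³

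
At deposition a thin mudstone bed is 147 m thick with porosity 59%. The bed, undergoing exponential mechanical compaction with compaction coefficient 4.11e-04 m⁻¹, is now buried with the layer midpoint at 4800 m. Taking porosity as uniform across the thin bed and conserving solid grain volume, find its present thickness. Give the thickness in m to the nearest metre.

Working in km (1 km = 1000 m; β in km⁻¹ = β in m⁻¹ × 1000):
Porosity at 4.8 km: φ = 0.59·exp(−0.411×4.8) = 0.0820
Solid-volume conservation: h(1−φ) = h₀(1−φ₀) ⇒ h = h₀·(1−φ₀)/(1−φ)
h = 0.147 × (1 − 0.59)/(1 − 0.0820) = 0.147 × 0.4466 = 0.0657 km

66 m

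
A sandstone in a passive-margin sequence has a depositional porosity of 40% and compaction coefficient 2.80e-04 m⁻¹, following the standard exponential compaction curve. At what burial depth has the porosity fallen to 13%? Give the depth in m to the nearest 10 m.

Working in km (1 km = 1000 m; c in km⁻¹ = c in m⁻¹ × 1000):
Invert Athy's law: z = ln(n₀/n) / c
z = ln(0.4/0.13) / 0.28 = ln(3.077) / 0.28 = 1.1239 / 0.28 = 4.014 km

4010 m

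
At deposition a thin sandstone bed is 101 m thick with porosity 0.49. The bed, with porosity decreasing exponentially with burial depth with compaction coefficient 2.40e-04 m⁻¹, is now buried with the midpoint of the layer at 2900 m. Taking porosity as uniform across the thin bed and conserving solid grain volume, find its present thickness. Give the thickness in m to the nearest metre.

68 m

Working in km (1 km = 1000 m; c in km⁻¹ = c in m⁻¹ × 1000):
Porosity at 2.9 km: phi = 0.49·exp(−0.24×2.9) = 0.2443
Solid-volume conservation: h(1−phi) = h₀(1−phi₀) ⇒ h = h₀·(1−phi₀)/(1−phi)
h = 0.101 × (1 − 0.49)/(1 − 0.2443) = 0.101 × 0.6749 = 0.0682 km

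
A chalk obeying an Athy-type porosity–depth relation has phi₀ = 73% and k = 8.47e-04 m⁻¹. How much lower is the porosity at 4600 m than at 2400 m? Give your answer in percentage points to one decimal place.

Working in km (1 km = 1000 m; k in km⁻¹ = k in m⁻¹ × 1000):
phi(2.4) = 0.73·e^(−0.847×2.4) = 0.0956
phi(4.6) = 0.73·e^(−0.847×4.6) = 0.0148
Δphi = 0.0956 − 0.0148 = 0.0808

8.1 percentage points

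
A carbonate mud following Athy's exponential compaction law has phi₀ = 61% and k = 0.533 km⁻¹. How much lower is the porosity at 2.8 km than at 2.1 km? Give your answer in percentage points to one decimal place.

phi(2.1) = 0.61·e^(−0.533×2.1) = 0.1992
phi(2.8) = 0.61·e^(−0.533×2.8) = 0.1371
Δphi = 0.1992 − 0.1371 = 0.0620

6.2 percentage points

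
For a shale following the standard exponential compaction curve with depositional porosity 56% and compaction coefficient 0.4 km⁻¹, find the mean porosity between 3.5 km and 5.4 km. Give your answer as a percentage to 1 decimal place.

9.7%

⟨φ⟩ = (1/(d₂−d₁)) ∫ φ₀ e^(−βd) dd = φ₀·(e^(−β·d₁) − e^(−β·d₂)) / (β·(d₂−d₁))
e^(−0.4×3.5) = 0.2466; e^(−0.4×5.4) = 0.1153
⟨φ⟩ = 0.56 × (0.2466 − 0.1153) / (0.4 × 1.9) = 0.56 × 0.1727 = 0.0967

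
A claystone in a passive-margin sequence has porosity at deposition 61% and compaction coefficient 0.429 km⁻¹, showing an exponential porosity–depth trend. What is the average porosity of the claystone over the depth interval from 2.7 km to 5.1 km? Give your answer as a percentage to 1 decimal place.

12.0%

⟨φ⟩ = (1/(z₂−z₁)) ∫ φ₀ e^(−βz) dz = φ₀·(e^(−β·z₁) − e^(−β·z₂)) / (β·(z₂−z₁))
e^(−0.429×2.7) = 0.3140; e^(−0.429×5.1) = 0.1122
⟨φ⟩ = 0.61 × (0.3140 − 0.1122) / (0.429 × 2.4) = 0.61 × 0.1961 = 0.1196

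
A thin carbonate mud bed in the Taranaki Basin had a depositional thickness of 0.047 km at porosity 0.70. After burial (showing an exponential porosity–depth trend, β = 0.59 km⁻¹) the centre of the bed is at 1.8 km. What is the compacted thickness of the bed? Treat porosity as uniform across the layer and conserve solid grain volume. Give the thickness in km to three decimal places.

0.019 km

Porosity at 1.8 km: phi = 0.7·exp(−0.59×1.8) = 0.2420
Solid-volume conservation: h(1−phi) = h₀(1−phi₀) ⇒ h = h₀·(1−phi₀)/(1−phi)
h = 0.047 × (1 − 0.7)/(1 − 0.2420) = 0.047 × 0.3958 = 0.0186 km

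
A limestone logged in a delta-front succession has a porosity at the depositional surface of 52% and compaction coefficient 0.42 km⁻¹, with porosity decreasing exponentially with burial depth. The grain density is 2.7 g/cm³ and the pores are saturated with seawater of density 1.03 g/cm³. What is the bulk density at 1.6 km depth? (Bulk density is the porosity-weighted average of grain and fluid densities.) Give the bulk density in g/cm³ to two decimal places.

Porosity at depth: φ = 0.52·exp(−0.42×1.6) = 0.52×0.5107 = 0.2656
Bulk density: ρ_b = (1−φ)ρ_g + φ·ρ_f = 0.7344×2.7 + 0.2656×1.03
       = 1.983 + 0.274 = 2.257 g/cm³

2.26 g/cm³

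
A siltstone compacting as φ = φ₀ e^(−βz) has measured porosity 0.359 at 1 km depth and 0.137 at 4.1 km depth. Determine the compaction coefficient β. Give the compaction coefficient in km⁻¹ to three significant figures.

Athy: φ(z) = φ₀ e^(−βz) ⇒ φ₁/φ₂ = e^{β(z₂−z₁)} ⇒ β = ln(φ₁/φ₂)/(z₂−z₁)
β = ln(0.359/0.137) / (4.1 − 1) = ln(2.62) / 3.1 = 0.9633 / 3.1 = 0.3108 km⁻¹

0.311 km⁻¹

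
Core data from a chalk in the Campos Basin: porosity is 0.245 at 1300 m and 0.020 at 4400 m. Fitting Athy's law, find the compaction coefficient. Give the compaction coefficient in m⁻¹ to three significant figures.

Working in km (1 km = 1000 m; c in km⁻¹ = c in m⁻¹ × 1000):
Athy: phi(d) = phi₀ e^(−cd) ⇒ phi₁/phi₂ = e^{c(d₂−d₁)} ⇒ c = ln(phi₁/phi₂)/(d₂−d₁)
c = ln(0.245/0.02) / (4.4 − 1.3) = ln(12.25) / 3.1 = 2.5055 / 3.1 = 0.8082 km⁻¹

0.000808 m⁻¹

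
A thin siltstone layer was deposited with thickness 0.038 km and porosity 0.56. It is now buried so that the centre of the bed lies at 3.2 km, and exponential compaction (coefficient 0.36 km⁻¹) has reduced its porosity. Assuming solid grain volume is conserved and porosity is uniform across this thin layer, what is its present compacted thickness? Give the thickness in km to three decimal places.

Porosity at 3.2 km: n = 0.56·exp(−0.36×3.2) = 0.1770
Solid-volume conservation: h(1−n) = h₀(1−n₀) ⇒ h = h₀·(1−n₀)/(1−n)
h = 0.038 × (1 − 0.56)/(1 − 0.1770) = 0.038 × 0.5346 = 0.0203 km

0.020 km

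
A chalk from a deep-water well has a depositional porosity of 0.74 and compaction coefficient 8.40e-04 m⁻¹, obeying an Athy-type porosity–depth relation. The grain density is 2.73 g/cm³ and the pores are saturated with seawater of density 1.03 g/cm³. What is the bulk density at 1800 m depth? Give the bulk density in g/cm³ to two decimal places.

Working in km (1 km = 1000 m; c in km⁻¹ = c in m⁻¹ × 1000):
Porosity at depth: φ = 0.74·exp(−0.84×1.8) = 0.74×0.2205 = 0.1631
Bulk density: ρ_b = (1−φ)ρ_g + φ·ρ_f = 0.8369×2.73 + 0.1631×1.03
       = 2.285 + 0.168 = 2.453 g/cm³

2.45 g/cm³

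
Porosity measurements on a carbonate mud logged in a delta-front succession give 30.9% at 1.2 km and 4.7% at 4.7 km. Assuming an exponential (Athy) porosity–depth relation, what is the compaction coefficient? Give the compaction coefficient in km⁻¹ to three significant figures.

0.538 km⁻¹

Athy: phi(d) = phi₀ e^(−βd) ⇒ phi₁/phi₂ = e^{β(d₂−d₁)} ⇒ β = ln(phi₁/phi₂)/(d₂−d₁)
β = ln(0.309/0.047) / (4.7 − 1.2) = ln(6.574) / 3.5 = 1.8832 / 3.5 = 0.5381 km⁻¹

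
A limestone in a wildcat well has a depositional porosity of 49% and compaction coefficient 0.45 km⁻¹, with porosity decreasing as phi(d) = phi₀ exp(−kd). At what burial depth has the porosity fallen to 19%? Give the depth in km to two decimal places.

2.11 km

Invert Athy's law: d = ln(phi₀/phi) / k
d = ln(0.49/0.19) / 0.45 = ln(2.579) / 0.45 = 0.9474 / 0.45 = 2.105 km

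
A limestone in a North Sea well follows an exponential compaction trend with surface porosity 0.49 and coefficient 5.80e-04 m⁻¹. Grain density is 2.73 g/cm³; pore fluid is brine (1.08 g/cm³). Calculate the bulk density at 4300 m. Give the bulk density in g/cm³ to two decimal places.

2.66 g/cm³

Working in km (1 km = 1000 m; k in km⁻¹ = k in m⁻¹ × 1000):
Porosity at depth: phi = 0.49·exp(−0.58×4.3) = 0.49×0.0826 = 0.0405
Bulk density: ρ_b = (1−phi)ρ_g + phi·ρ_f = 0.9595×2.73 + 0.0405×1.08
       = 2.620 + 0.044 = 2.663 g/cm³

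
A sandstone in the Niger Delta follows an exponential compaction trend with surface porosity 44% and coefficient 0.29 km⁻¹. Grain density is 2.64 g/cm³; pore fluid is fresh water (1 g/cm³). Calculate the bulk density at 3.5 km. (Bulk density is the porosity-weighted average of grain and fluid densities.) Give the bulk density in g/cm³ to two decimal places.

2.38 g/cm³

Porosity at depth: phi = 0.44·exp(−0.29×3.5) = 0.44×0.3624 = 0.1595
Bulk density: ρ_b = (1−phi)ρ_g + phi·ρ_f = 0.8405×2.64 + 0.1595×1
       = 2.219 + 0.159 = 2.378 g/cm³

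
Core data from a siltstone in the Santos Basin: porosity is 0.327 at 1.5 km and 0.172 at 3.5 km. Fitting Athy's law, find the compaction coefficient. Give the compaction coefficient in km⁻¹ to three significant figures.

0.321 km⁻¹

Athy: n(Z) = n₀ e^(−kZ) ⇒ n₁/n₂ = e^{k(Z₂−Z₁)} ⇒ k = ln(n₁/n₂)/(Z₂−Z₁)
k = ln(0.327/0.172) / (3.5 − 1.5) = ln(1.901) / 2 = 0.6425 / 2 = 0.3212 km⁻¹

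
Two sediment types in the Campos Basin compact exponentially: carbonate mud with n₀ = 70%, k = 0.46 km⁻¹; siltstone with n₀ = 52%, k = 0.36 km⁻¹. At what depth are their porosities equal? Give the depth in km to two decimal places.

2.97 km

Set n₀ₐ e^(−kₐd) = n₀ᵦ e^(−kᵦd) ⇒ ln(n₀ₐ/n₀ᵦ) = (kₐ − kᵦ)·d
d = ln(0.7/0.52) / (0.46 − 0.36) = 0.2973 / 0.1 = 2.973 km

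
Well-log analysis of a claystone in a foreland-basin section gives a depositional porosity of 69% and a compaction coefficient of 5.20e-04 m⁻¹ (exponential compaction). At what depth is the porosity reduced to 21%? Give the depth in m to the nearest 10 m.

2290 m

Working in km (1 km = 1000 m; k in km⁻¹ = k in m⁻¹ × 1000):
Invert Athy's law: Z = ln(φ₀/φ) / k
Z = ln(0.69/0.21) / 0.52 = ln(3.286) / 0.52 = 1.1896 / 0.52 = 2.288 km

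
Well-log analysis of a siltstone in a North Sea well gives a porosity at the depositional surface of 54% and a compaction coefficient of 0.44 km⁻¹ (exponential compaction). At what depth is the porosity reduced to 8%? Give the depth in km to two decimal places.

4.34 km

Invert Athy's law: Z = ln(phi₀/phi) / c
Z = ln(0.54/0.08) / 0.44 = ln(6.75) / 0.44 = 1.9095 / 0.44 = 4.340 km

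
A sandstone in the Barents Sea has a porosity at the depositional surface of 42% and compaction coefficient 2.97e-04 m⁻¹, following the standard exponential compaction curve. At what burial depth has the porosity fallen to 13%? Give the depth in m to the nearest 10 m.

Working in km (1 km = 1000 m; k in km⁻¹ = k in m⁻¹ × 1000):
Invert Athy's law: z = ln(φ₀/φ) / k
z = ln(0.42/0.13) / 0.297 = ln(3.231) / 0.297 = 1.1727 / 0.297 = 3.949 km

3950 m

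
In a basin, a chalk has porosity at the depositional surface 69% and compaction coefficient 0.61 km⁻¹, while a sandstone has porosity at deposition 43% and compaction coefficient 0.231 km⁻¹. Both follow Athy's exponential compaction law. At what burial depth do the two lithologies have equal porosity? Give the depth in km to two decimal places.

Set φ₀ₐ e^(−βₐZ) = φ₀ᵦ e^(−βᵦZ) ⇒ ln(φ₀ₐ/φ₀ᵦ) = (βₐ − βᵦ)·Z
Z = ln(0.69/0.43) / (0.61 − 0.231) = 0.4729 / 0.379 = 1.248 km

1.25 km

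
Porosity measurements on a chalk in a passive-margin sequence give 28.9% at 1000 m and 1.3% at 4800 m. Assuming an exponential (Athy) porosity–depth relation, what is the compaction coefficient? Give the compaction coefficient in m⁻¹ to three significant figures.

Working in km (1 km = 1000 m; β in km⁻¹ = β in m⁻¹ × 1000):
Athy: φ(d) = φ₀ e^(−βd) ⇒ φ₁/φ₂ = e^{β(d₂−d₁)} ⇒ β = ln(φ₁/φ₂)/(d₂−d₁)
β = ln(0.289/0.013) / (4.8 − 1) = ln(22.23) / 3.8 = 3.1015 / 3.8 = 0.8162 km⁻¹

0.000816 m⁻¹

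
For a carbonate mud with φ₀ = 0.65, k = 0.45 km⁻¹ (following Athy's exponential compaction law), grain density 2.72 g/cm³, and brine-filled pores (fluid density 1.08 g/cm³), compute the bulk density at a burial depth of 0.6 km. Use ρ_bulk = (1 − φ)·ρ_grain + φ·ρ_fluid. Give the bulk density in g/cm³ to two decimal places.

1.91 g/cm³

Porosity at depth: φ = 0.65·exp(−0.45×0.6) = 0.65×0.7634 = 0.4962
Bulk density: ρ_b = (1−φ)ρ_g + φ·ρ_f = 0.5038×2.72 + 0.4962×1.08
       = 1.370 + 0.536 = 1.906 g/cm³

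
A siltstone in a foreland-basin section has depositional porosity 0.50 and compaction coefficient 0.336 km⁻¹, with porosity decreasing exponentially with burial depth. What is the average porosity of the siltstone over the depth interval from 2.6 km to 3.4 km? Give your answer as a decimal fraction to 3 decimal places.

⟨φ⟩ = (1/(Z₂−Z₁)) ∫ φ₀ e^(−cZ) dZ = φ₀·(e^(−c·Z₁) − e^(−c·Z₂)) / (c·(Z₂−Z₁))
e^(−0.336×2.6) = 0.4174; e^(−0.336×3.4) = 0.3191
⟨φ⟩ = 0.5 × (0.4174 − 0.3191) / (0.336 × 0.8) = 0.5 × 0.3660 = 0.1830

0.183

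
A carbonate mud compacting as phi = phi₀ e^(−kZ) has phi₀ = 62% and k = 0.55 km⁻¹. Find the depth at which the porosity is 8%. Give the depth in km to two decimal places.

Invert Athy's law: Z = ln(phi₀/phi) / k
Z = ln(0.62/0.08) / 0.55 = ln(7.75) / 0.55 = 2.0477 / 0.55 = 3.723 km

3.72 km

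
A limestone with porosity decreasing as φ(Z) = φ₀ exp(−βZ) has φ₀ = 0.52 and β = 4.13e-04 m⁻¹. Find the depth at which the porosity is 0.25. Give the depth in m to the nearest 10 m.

1770 m

Working in km (1 km = 1000 m; β in km⁻¹ = β in m⁻¹ × 1000):
Invert Athy's law: Z = ln(φ₀/φ) / β
Z = ln(0.52/0.25) / 0.413 = ln(2.08) / 0.413 = 0.7324 / 0.413 = 1.773 km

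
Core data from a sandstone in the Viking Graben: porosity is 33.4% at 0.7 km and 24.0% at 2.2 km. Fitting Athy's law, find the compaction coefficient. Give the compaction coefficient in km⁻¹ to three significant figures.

0.220 km⁻¹

Athy: n(Z) = n₀ e^(−cZ) ⇒ n₁/n₂ = e^{c(Z₂−Z₁)} ⇒ c = ln(n₁/n₂)/(Z₂−Z₁)
c = ln(0.334/0.24) / (2.2 − 0.7) = ln(1.392) / 1.5 = 0.3305 / 1.5 = 0.2203 km⁻¹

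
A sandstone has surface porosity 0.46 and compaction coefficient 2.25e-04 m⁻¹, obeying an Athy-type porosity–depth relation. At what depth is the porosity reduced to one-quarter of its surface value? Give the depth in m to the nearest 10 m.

Working in km (1 km = 1000 m; k in km⁻¹ = k in m⁻¹ × 1000):
phi/phi₀ = 1/4 ⇒ exp(−k·d) = 1/4 ⇒ d = ln(4) / k
d = 1.3863 / 0.225 = 6.161 km

6160 m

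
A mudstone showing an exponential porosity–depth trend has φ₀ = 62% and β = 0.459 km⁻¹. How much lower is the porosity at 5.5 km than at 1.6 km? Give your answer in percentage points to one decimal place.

24.8 percentage points

φ(1.6) = 0.62·e^(−0.459×1.6) = 0.2975
φ(5.5) = 0.62·e^(−0.459×5.5) = 0.0497
Δφ = 0.2975 − 0.0497 = 0.2478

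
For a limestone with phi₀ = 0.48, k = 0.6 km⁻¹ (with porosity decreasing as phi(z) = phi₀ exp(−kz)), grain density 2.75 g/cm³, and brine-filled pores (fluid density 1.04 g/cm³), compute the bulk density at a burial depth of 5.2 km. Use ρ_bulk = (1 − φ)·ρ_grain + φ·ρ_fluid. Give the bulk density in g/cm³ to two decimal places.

Porosity at depth: phi = 0.48·exp(−0.6×5.2) = 0.48×0.0442 = 0.0212
Bulk density: ρ_b = (1−phi)ρ_g + phi·ρ_f = 0.9788×2.75 + 0.0212×1.04
       = 2.692 + 0.022 = 2.714 g/cm³

2.71 g/cm³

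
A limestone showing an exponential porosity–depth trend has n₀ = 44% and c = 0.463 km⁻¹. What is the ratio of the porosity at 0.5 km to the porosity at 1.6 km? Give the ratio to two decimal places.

n(z₁)/n(z₂) = e^(−c·z₁)/e^(−c·z₂) = e^{c(z₂−z₁)}
= exp(0.463 × 1.1) = exp(0.5093) = 1.6641

1.66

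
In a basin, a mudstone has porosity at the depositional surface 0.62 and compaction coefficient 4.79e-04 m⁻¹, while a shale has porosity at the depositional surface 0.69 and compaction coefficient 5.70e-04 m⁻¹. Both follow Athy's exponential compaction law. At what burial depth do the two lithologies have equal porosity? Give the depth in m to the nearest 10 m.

Working in km (1 km = 1000 m; β in km⁻¹ = β in m⁻¹ × 1000):
Set φ₀ₐ e^(−βₐZ) = φ₀ᵦ e^(−βᵦZ) ⇒ ln(φ₀ₐ/φ₀ᵦ) = (βₐ − βᵦ)·Z
Z = ln(0.62/0.69) / (0.479 − 0.57) = -0.1070 / -0.091 = 1.176 km

1180 m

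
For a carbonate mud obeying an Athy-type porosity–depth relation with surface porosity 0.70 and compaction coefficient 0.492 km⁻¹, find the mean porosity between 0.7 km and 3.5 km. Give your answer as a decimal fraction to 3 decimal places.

0.269

⟨phi⟩ = (1/(Z₂−Z₁)) ∫ phi₀ e^(−kZ) dZ = phi₀·(e^(−k·Z₁) − e^(−k·Z₂)) / (k·(Z₂−Z₁))
e^(−0.492×0.7) = 0.7086; e^(−0.492×3.5) = 0.1787
⟨phi⟩ = 0.7 × (0.7086 − 0.1787) / (0.492 × 2.8) = 0.7 × 0.3847 = 0.2693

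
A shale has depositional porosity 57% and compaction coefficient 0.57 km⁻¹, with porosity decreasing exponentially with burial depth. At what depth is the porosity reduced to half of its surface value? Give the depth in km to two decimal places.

1.22 km

n/n₀ = 1/2 ⇒ exp(−β·Z) = 1/2 ⇒ Z = ln(2) / β
Z = 0.6931 / 0.57 = 1.216 km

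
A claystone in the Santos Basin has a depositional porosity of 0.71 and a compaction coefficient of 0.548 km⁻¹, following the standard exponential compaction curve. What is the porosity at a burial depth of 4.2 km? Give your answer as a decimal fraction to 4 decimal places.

n = n₀·exp(−k·Z) = 0.71 × exp(−0.548 × 4.2) = 0.71 × exp(−2.302)
  = 0.71 × 0.1001 = 0.0711

0.0711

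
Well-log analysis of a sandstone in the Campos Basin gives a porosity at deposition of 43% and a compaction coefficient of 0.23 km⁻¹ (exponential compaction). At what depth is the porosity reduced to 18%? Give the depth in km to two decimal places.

Invert Athy's law: z = ln(φ₀/φ) / k
z = ln(0.43/0.18) / 0.23 = ln(2.389) / 0.23 = 0.8708 / 0.23 = 3.786 km

3.79 km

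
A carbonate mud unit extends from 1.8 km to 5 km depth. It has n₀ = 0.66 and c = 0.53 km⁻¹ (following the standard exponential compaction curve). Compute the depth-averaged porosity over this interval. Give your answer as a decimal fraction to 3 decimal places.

⟨n⟩ = (1/(d₂−d₁)) ∫ n₀ e^(−cd) dd = n₀·(e^(−c·d₁) − e^(−c·d₂)) / (c·(d₂−d₁))
e^(−0.53×1.8) = 0.3852; e^(−0.53×5) = 0.0707
⟨n⟩ = 0.66 × (0.3852 − 0.0707) / (0.53 × 3.2) = 0.66 × 0.1855 = 0.1224

0.122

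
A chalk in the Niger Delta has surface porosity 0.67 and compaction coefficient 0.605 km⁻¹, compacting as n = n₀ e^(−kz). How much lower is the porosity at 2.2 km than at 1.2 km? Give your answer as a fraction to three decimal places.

0.147

n(1.2) = 0.67·e^(−0.605×1.2) = 0.3242
n(2.2) = 0.67·e^(−0.605×2.2) = 0.1770
Δn = 0.3242 − 0.1770 = 0.1472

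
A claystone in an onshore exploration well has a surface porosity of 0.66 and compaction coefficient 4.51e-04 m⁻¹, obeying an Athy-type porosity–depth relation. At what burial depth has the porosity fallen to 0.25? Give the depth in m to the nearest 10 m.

Working in km (1 km = 1000 m; k in km⁻¹ = k in m⁻¹ × 1000):
Invert Athy's law: Z = ln(phi₀/phi) / k
Z = ln(0.66/0.25) / 0.451 = ln(2.64) / 0.451 = 0.9708 / 0.451 = 2.153 km

2150 m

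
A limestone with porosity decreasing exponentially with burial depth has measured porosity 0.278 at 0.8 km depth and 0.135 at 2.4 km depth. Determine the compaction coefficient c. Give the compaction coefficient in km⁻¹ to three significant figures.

0.451 km⁻¹

Athy: φ(d) = φ₀ e^(−cd) ⇒ φ₁/φ₂ = e^{c(d₂−d₁)} ⇒ c = ln(φ₁/φ₂)/(d₂−d₁)
c = ln(0.278/0.135) / (2.4 − 0.8) = ln(2.059) / 1.6 = 0.7223 / 1.6 = 0.4515 km⁻¹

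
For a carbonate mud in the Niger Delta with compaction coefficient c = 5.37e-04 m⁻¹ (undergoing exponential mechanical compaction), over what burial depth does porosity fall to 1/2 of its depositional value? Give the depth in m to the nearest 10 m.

Working in km (1 km = 1000 m; c in km⁻¹ = c in m⁻¹ × 1000):
n/n₀ = 1/2 ⇒ exp(−c·d) = 1/2 ⇒ d = ln(2) / c
d = 0.6931 / 0.537 = 1.291 km

1290 m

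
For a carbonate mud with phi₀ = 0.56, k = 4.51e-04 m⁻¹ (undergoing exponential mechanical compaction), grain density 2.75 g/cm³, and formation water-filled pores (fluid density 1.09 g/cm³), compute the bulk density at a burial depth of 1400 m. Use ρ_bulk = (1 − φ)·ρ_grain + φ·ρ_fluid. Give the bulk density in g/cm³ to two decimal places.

2.26 g/cm³

Working in km (1 km = 1000 m; k in km⁻¹ = k in m⁻¹ × 1000):
Porosity at depth: phi = 0.56·exp(−0.451×1.4) = 0.56×0.5318 = 0.2978
Bulk density: ρ_b = (1−phi)ρ_g + phi·ρ_f = 0.7022×2.75 + 0.2978×1.09
       = 1.931 + 0.325 = 2.256 g/cm³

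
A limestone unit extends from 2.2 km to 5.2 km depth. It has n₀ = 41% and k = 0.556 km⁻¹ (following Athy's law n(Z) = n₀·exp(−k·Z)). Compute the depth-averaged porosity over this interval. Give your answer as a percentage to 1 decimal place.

5.9%

⟨n⟩ = (1/(Z₂−Z₁)) ∫ n₀ e^(−kZ) dZ = n₀·(e^(−k·Z₁) − e^(−k·Z₂)) / (k·(Z₂−Z₁))
e^(−0.556×2.2) = 0.2943; e^(−0.556×5.2) = 0.0555
⟨n⟩ = 0.41 × (0.2943 − 0.0555) / (0.556 × 3) = 0.41 × 0.1432 = 0.0587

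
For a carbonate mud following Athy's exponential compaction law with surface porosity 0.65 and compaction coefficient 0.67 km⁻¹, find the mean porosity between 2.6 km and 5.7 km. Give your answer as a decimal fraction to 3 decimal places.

0.048

⟨phi⟩ = (1/(d₂−d₁)) ∫ phi₀ e^(−kd) dd = phi₀·(e^(−k·d₁) − e^(−k·d₂)) / (k·(d₂−d₁))
e^(−0.67×2.6) = 0.1752; e^(−0.67×5.7) = 0.0219
⟨phi⟩ = 0.65 × (0.1752 − 0.0219) / (0.67 × 3.1) = 0.65 × 0.0738 = 0.0480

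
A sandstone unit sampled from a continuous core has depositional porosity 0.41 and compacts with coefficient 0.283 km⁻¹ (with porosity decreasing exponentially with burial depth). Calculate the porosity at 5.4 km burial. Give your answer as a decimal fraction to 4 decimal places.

phi = phi₀·exp(−k·Z) = 0.41 × exp(−0.283 × 5.4) = 0.41 × exp(−1.528)
  = 0.41 × 0.2169 = 0.0889

0.0889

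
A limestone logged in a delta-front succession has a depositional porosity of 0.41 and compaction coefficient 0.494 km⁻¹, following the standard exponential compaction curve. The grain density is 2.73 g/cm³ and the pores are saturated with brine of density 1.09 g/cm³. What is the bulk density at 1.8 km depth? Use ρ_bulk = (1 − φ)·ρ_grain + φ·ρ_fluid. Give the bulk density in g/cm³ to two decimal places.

Porosity at depth: n = 0.41·exp(−0.494×1.8) = 0.41×0.4110 = 0.1685
Bulk density: ρ_b = (1−n)ρ_g + n·ρ_f = 0.8315×2.73 + 0.1685×1.09
       = 2.270 + 0.184 = 2.454 g/cm³

2.45 g/cm³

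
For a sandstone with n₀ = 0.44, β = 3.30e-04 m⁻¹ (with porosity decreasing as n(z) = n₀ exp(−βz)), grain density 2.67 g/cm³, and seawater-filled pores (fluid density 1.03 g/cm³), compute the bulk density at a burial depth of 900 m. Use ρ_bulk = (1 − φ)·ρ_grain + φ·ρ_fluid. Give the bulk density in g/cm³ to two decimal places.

Working in km (1 km = 1000 m; β in km⁻¹ = β in m⁻¹ × 1000):
Porosity at depth: n = 0.44·exp(−0.33×0.9) = 0.44×0.7430 = 0.3269
Bulk density: ρ_b = (1−n)ρ_g + n·ρ_f = 0.6731×2.67 + 0.3269×1.03
       = 1.797 + 0.337 = 2.134 g/cm³

2.13 g/cm³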